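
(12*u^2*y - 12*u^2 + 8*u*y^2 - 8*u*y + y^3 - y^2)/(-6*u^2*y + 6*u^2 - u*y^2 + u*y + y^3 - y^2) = (6*u + y)/(-3*u + y)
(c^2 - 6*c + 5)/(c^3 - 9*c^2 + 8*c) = (c - 5)/(c*(c - 8))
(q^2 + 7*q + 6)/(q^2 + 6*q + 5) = (q + 6)/(q + 5)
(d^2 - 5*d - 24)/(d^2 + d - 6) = (d - 8)/(d - 2)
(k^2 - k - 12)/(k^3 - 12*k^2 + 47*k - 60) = (k + 3)/(k^2 - 8*k + 15)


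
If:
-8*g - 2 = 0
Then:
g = -1/4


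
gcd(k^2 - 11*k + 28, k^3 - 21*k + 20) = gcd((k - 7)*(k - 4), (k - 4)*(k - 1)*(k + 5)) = k - 4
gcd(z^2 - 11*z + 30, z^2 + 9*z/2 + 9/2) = 1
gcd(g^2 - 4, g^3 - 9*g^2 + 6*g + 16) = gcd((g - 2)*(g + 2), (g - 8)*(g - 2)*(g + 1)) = g - 2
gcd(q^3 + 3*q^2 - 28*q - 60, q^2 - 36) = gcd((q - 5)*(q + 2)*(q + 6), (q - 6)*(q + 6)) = q + 6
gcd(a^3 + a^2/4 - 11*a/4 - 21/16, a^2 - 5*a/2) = 1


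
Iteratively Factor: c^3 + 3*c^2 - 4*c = (c - 1)*(c^2 + 4*c) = c*(c - 1)*(c + 4)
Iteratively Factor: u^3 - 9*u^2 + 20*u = (u - 5)*(u^2 - 4*u) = u*(u - 5)*(u - 4)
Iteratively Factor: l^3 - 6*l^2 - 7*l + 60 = (l - 5)*(l^2 - l - 12) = (l - 5)*(l - 4)*(l + 3)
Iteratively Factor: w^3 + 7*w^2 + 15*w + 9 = (w + 1)*(w^2 + 6*w + 9) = (w + 1)*(w + 3)*(w + 3)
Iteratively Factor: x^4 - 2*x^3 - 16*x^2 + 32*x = (x - 2)*(x^3 - 16*x) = (x - 4)*(x - 2)*(x^2 + 4*x) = (x - 4)*(x - 2)*(x + 4)*(x)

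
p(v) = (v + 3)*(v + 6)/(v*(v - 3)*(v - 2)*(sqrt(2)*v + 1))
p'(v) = -sqrt(2)*(v + 3)*(v + 6)/(v*(v - 3)*(v - 2)*(sqrt(2)*v + 1)^2) + (v + 3)/(v*(v - 3)*(v - 2)*(sqrt(2)*v + 1)) + (v + 6)/(v*(v - 3)*(v - 2)*(sqrt(2)*v + 1)) - (v + 3)*(v + 6)/(v*(v - 3)*(v - 2)^2*(sqrt(2)*v + 1)) - (v + 3)*(v + 6)/(v*(v - 3)^2*(v - 2)*(sqrt(2)*v + 1)) - (v + 3)*(v + 6)/(v^2*(v - 3)*(v - 2)*(sqrt(2)*v + 1))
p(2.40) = -17.92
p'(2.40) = 22.72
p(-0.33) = -11.09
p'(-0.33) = -18.39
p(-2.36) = 0.02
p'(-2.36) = 0.06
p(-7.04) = 0.00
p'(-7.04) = 0.00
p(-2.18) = 0.03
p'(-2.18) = 0.10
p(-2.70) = 0.00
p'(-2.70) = 0.02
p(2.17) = -33.90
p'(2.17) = 175.29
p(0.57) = 6.56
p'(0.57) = -6.52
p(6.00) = 0.16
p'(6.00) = -0.11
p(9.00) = 0.03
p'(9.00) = -0.01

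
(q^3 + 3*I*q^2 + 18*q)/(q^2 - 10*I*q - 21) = q*(q + 6*I)/(q - 7*I)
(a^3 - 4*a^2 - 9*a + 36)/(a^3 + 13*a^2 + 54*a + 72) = (a^2 - 7*a + 12)/(a^2 + 10*a + 24)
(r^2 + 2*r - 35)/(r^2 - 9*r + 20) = (r + 7)/(r - 4)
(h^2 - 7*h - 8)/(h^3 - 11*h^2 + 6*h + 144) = (h + 1)/(h^2 - 3*h - 18)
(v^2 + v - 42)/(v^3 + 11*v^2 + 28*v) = (v - 6)/(v*(v + 4))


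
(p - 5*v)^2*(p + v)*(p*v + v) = p^4*v - 9*p^3*v^2 + p^3*v + 15*p^2*v^3 - 9*p^2*v^2 + 25*p*v^4 + 15*p*v^3 + 25*v^4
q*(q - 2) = q^2 - 2*q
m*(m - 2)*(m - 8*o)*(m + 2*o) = m^4 - 6*m^3*o - 2*m^3 - 16*m^2*o^2 + 12*m^2*o + 32*m*o^2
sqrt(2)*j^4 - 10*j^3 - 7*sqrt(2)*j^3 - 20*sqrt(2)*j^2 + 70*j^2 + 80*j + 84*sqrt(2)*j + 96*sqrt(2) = (j - 8)*(j - 6*sqrt(2))*(j + sqrt(2))*(sqrt(2)*j + sqrt(2))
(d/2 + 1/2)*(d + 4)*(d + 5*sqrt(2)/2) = d^3/2 + 5*sqrt(2)*d^2/4 + 5*d^2/2 + 2*d + 25*sqrt(2)*d/4 + 5*sqrt(2)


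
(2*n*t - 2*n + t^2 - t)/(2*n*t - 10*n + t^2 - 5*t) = (t - 1)/(t - 5)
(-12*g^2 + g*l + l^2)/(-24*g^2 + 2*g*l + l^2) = (-12*g^2 + g*l + l^2)/(-24*g^2 + 2*g*l + l^2)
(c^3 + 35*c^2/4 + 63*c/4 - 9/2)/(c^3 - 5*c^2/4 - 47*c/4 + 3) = (c + 6)/(c - 4)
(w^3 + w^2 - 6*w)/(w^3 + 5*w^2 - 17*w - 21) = w*(w^2 + w - 6)/(w^3 + 5*w^2 - 17*w - 21)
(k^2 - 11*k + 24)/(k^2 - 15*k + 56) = (k - 3)/(k - 7)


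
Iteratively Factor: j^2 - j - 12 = (j - 4)*(j + 3)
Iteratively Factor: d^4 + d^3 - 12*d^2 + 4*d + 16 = (d - 2)*(d^3 + 3*d^2 - 6*d - 8) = (d - 2)^2*(d^2 + 5*d + 4) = (d - 2)^2*(d + 1)*(d + 4)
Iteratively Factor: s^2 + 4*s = (s + 4)*(s)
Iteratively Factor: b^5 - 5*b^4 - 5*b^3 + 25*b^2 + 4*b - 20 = (b - 5)*(b^4 - 5*b^2 + 4) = (b - 5)*(b + 1)*(b^3 - b^2 - 4*b + 4) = (b - 5)*(b - 1)*(b + 1)*(b^2 - 4) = (b - 5)*(b - 1)*(b + 1)*(b + 2)*(b - 2)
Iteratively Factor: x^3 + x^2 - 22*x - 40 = (x + 2)*(x^2 - x - 20) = (x - 5)*(x + 2)*(x + 4)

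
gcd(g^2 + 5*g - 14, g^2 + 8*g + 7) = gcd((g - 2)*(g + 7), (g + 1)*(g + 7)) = g + 7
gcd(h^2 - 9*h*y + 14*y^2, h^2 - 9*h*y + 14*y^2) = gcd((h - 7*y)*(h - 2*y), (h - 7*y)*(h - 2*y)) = h^2 - 9*h*y + 14*y^2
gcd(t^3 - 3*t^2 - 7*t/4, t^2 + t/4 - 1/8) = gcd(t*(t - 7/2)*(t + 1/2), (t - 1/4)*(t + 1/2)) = t + 1/2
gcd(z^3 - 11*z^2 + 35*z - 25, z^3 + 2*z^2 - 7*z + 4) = z - 1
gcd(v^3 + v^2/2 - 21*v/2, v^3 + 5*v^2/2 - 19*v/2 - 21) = v^2 + v/2 - 21/2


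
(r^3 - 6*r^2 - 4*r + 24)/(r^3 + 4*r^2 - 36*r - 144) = (r^2 - 4)/(r^2 + 10*r + 24)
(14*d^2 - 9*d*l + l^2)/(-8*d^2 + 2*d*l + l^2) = (-7*d + l)/(4*d + l)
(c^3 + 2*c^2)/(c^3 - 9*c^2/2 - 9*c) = 2*c*(c + 2)/(2*c^2 - 9*c - 18)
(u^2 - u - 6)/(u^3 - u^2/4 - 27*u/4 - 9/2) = 4/(4*u + 3)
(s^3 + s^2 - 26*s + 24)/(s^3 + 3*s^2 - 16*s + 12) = (s - 4)/(s - 2)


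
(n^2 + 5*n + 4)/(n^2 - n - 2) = (n + 4)/(n - 2)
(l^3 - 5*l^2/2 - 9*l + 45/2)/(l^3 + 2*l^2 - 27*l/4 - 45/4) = 2*(l - 3)/(2*l + 3)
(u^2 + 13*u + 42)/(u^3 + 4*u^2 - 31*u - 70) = (u + 6)/(u^2 - 3*u - 10)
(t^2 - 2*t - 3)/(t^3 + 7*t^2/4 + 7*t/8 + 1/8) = 8*(t - 3)/(8*t^2 + 6*t + 1)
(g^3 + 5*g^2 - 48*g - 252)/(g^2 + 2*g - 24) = (g^2 - g - 42)/(g - 4)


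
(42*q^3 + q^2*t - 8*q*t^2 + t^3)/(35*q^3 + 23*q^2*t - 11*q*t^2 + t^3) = (6*q^2 + q*t - t^2)/(5*q^2 + 4*q*t - t^2)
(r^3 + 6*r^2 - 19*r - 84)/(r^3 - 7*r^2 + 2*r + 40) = (r^2 + 10*r + 21)/(r^2 - 3*r - 10)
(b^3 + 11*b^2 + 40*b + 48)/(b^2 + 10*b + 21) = (b^2 + 8*b + 16)/(b + 7)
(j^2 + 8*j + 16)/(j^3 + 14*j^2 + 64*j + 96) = 1/(j + 6)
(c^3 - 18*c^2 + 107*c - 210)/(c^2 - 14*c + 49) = (c^2 - 11*c + 30)/(c - 7)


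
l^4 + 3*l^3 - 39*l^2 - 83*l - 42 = (l - 6)*(l + 1)^2*(l + 7)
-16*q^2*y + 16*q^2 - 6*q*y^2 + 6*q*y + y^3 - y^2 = (-8*q + y)*(2*q + y)*(y - 1)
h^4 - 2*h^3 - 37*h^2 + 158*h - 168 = (h - 4)*(h - 3)*(h - 2)*(h + 7)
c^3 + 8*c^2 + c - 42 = (c - 2)*(c + 3)*(c + 7)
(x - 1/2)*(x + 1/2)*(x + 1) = x^3 + x^2 - x/4 - 1/4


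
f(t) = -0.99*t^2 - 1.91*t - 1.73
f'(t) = -1.98*t - 1.91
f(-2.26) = -2.47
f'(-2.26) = 2.56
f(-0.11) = -1.53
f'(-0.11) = -1.69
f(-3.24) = -5.93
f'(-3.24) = 4.51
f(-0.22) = -1.36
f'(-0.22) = -1.47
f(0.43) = -2.73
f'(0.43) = -2.76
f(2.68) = -13.96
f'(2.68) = -7.22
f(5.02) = -36.27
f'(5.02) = -11.85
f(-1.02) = -0.81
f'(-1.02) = 0.11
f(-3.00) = -4.91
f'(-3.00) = 4.03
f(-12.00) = -121.37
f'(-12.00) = 21.85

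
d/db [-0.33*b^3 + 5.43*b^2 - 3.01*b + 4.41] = -0.99*b^2 + 10.86*b - 3.01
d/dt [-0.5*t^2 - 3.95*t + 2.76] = -1.0*t - 3.95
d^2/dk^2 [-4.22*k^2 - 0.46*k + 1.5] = -8.44000000000000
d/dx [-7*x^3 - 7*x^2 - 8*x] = -21*x^2 - 14*x - 8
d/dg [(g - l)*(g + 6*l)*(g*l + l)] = l*(3*g^2 + 10*g*l + 2*g - 6*l^2 + 5*l)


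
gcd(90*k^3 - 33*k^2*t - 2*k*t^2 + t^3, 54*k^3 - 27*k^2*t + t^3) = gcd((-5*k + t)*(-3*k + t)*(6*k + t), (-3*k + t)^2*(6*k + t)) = -18*k^2 + 3*k*t + t^2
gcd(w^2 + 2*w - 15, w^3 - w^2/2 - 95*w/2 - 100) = w + 5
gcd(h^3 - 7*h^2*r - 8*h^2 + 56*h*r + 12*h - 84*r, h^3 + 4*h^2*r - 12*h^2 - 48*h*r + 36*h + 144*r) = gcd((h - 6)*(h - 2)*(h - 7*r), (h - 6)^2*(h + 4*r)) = h - 6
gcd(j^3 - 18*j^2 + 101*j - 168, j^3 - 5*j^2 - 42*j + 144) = j^2 - 11*j + 24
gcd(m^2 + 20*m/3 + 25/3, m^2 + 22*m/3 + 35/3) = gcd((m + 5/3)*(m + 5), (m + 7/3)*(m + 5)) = m + 5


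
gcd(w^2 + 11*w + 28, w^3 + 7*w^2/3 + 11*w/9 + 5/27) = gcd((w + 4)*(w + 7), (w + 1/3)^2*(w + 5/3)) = 1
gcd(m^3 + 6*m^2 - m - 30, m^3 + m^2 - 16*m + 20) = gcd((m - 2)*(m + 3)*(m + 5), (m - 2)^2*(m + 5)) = m^2 + 3*m - 10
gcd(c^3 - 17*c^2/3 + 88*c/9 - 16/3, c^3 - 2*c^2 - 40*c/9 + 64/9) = c - 4/3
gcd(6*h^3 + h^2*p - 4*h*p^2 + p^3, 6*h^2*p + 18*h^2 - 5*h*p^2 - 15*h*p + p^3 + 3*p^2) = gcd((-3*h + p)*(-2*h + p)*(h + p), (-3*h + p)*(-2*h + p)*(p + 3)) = 6*h^2 - 5*h*p + p^2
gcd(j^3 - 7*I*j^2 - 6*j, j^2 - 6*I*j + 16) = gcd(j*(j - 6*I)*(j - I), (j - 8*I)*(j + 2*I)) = 1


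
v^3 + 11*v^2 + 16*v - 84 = (v - 2)*(v + 6)*(v + 7)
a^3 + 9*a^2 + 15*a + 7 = (a + 1)^2*(a + 7)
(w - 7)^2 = w^2 - 14*w + 49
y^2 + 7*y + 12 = (y + 3)*(y + 4)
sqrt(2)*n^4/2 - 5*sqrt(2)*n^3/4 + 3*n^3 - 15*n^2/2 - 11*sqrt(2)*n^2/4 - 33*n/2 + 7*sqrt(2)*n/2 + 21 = (n - 7/2)*(n - 1)*(n + 3*sqrt(2))*(sqrt(2)*n/2 + sqrt(2))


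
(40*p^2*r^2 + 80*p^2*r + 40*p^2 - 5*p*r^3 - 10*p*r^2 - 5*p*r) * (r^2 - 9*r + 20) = 40*p^2*r^4 - 280*p^2*r^3 + 120*p^2*r^2 + 1240*p^2*r + 800*p^2 - 5*p*r^5 + 35*p*r^4 - 15*p*r^3 - 155*p*r^2 - 100*p*r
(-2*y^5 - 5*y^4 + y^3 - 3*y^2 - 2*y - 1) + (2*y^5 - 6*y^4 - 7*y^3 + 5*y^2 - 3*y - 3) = -11*y^4 - 6*y^3 + 2*y^2 - 5*y - 4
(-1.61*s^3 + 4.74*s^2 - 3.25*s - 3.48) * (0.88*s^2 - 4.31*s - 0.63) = -1.4168*s^5 + 11.1103*s^4 - 22.2751*s^3 + 7.9589*s^2 + 17.0463*s + 2.1924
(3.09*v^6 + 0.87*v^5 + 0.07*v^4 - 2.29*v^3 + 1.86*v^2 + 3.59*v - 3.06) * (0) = 0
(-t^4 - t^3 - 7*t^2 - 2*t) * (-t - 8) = t^5 + 9*t^4 + 15*t^3 + 58*t^2 + 16*t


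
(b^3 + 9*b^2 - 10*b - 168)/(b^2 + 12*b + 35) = (b^2 + 2*b - 24)/(b + 5)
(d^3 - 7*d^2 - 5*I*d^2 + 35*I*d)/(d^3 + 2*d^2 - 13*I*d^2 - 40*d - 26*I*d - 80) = d*(d - 7)/(d^2 + 2*d*(1 - 4*I) - 16*I)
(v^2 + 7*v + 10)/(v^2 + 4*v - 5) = (v + 2)/(v - 1)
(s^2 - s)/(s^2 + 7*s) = (s - 1)/(s + 7)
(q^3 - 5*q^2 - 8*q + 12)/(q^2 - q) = q - 4 - 12/q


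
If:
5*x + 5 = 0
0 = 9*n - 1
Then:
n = 1/9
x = -1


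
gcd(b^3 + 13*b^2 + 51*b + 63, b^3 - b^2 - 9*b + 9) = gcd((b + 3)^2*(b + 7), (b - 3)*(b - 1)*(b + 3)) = b + 3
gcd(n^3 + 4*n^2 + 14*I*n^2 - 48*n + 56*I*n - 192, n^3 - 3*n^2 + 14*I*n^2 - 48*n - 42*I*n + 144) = n^2 + 14*I*n - 48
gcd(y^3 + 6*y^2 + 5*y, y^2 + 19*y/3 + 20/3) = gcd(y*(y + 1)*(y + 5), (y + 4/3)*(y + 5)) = y + 5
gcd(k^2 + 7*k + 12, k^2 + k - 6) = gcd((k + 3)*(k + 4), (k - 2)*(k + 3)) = k + 3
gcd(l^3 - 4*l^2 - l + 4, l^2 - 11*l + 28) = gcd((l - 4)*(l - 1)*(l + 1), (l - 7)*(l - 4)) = l - 4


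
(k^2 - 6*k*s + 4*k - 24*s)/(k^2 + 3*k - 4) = (k - 6*s)/(k - 1)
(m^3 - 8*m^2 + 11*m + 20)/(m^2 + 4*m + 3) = (m^2 - 9*m + 20)/(m + 3)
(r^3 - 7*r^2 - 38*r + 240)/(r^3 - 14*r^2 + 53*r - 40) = (r + 6)/(r - 1)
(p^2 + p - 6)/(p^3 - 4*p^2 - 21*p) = (p - 2)/(p*(p - 7))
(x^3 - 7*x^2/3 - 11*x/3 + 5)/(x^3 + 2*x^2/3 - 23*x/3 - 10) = (x - 1)/(x + 2)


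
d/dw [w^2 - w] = 2*w - 1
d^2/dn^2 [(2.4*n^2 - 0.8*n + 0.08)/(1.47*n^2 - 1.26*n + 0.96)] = (-7.105427357601e-15*n^4 + 5.43312*n^3 - 19.284048*n^2 + 5.884704*n + 2.516544)/(3.176523*n^6 - 8.168202*n^5 + 13.224708*n^4 - 12.669048*n^3 + 8.636544*n^2 - 3.483648*n + 0.884736)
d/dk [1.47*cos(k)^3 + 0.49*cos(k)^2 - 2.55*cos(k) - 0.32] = (-4.41*cos(k)^2 - 0.98*cos(k) + 2.55)*sin(k)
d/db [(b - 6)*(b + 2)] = 2*b - 4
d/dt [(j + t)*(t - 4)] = j + 2*t - 4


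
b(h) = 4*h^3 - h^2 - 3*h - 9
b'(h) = 12*h^2 - 2*h - 3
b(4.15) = 247.22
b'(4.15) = 195.37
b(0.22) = -9.67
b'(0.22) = -2.86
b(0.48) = -10.23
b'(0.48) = -1.20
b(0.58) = -10.30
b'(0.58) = -0.12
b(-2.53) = -72.59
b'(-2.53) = 78.87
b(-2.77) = -93.38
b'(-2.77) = 94.61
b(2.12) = 18.26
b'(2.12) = 46.69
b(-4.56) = -395.39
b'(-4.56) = 255.64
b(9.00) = 2799.00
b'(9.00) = 951.00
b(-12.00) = -7029.00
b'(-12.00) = 1749.00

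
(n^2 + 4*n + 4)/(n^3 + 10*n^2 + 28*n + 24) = 1/(n + 6)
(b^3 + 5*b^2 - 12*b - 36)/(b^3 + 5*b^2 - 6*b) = (b^2 - b - 6)/(b*(b - 1))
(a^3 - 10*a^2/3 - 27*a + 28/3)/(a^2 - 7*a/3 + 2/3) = (a^2 - 3*a - 28)/(a - 2)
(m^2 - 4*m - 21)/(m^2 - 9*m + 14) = (m + 3)/(m - 2)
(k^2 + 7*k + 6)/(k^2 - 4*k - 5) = (k + 6)/(k - 5)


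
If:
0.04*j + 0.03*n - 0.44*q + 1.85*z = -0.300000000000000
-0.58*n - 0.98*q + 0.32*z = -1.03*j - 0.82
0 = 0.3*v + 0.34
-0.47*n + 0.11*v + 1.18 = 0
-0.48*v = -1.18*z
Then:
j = -0.48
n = 2.25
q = -1.15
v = -1.13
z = -0.46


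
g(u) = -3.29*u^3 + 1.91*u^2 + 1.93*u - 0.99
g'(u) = -9.87*u^2 + 3.82*u + 1.93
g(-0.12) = -1.19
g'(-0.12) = 1.33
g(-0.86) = 0.86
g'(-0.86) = -8.66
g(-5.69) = 655.95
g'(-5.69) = -339.36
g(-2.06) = 31.90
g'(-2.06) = -47.82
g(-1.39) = 8.85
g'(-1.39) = -22.45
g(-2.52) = 58.93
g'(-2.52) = -70.37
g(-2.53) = 59.63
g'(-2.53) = -70.91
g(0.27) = -0.39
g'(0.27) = 2.24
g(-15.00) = 11503.56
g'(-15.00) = -2276.12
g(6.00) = -631.29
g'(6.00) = -330.47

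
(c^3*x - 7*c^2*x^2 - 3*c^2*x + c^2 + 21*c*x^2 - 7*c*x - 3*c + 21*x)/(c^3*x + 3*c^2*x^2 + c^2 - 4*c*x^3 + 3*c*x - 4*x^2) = (-c^2 + 7*c*x + 3*c - 21*x)/(-c^2 - 3*c*x + 4*x^2)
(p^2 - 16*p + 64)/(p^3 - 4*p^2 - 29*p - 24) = (p - 8)/(p^2 + 4*p + 3)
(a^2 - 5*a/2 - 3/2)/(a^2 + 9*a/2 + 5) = (2*a^2 - 5*a - 3)/(2*a^2 + 9*a + 10)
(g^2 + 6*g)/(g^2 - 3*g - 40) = g*(g + 6)/(g^2 - 3*g - 40)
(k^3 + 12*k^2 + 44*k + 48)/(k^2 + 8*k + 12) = k + 4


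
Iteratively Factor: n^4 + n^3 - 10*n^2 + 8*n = (n - 2)*(n^3 + 3*n^2 - 4*n) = (n - 2)*(n - 1)*(n^2 + 4*n) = n*(n - 2)*(n - 1)*(n + 4)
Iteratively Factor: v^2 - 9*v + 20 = (v - 5)*(v - 4)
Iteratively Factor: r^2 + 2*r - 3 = (r + 3)*(r - 1)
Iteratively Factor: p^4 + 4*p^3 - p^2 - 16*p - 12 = (p - 2)*(p^3 + 6*p^2 + 11*p + 6) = (p - 2)*(p + 2)*(p^2 + 4*p + 3) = (p - 2)*(p + 1)*(p + 2)*(p + 3)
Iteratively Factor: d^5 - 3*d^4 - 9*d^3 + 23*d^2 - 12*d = (d - 4)*(d^4 + d^3 - 5*d^2 + 3*d) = (d - 4)*(d - 1)*(d^3 + 2*d^2 - 3*d) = (d - 4)*(d - 1)*(d + 3)*(d^2 - d) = (d - 4)*(d - 1)^2*(d + 3)*(d)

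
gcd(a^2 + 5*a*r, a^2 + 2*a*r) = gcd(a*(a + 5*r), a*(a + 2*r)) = a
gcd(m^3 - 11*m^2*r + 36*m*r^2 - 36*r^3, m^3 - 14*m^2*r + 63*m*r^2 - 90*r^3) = m^2 - 9*m*r + 18*r^2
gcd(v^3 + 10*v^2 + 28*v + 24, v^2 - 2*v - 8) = v + 2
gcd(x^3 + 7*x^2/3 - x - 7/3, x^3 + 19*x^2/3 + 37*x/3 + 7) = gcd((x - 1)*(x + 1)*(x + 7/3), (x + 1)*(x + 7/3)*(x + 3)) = x^2 + 10*x/3 + 7/3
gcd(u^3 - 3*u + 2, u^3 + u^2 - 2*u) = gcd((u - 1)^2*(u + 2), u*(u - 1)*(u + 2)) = u^2 + u - 2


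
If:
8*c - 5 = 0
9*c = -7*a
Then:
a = -45/56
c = 5/8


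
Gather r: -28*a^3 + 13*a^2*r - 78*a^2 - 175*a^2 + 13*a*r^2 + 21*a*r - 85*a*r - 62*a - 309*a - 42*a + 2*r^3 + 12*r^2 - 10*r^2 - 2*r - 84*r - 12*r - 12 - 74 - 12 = -28*a^3 - 253*a^2 - 413*a + 2*r^3 + r^2*(13*a + 2) + r*(13*a^2 - 64*a - 98) - 98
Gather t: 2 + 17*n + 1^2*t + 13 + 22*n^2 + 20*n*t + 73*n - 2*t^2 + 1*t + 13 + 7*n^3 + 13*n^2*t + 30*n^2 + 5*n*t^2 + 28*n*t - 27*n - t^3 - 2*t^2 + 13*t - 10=7*n^3 + 52*n^2 + 63*n - t^3 + t^2*(5*n - 4) + t*(13*n^2 + 48*n + 15) + 18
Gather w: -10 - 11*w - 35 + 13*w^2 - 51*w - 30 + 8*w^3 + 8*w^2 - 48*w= 8*w^3 + 21*w^2 - 110*w - 75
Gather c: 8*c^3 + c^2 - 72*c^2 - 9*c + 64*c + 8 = 8*c^3 - 71*c^2 + 55*c + 8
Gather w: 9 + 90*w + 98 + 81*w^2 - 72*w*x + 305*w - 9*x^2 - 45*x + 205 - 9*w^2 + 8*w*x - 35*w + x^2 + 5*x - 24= 72*w^2 + w*(360 - 64*x) - 8*x^2 - 40*x + 288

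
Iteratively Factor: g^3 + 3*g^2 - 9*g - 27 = (g + 3)*(g^2 - 9) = (g - 3)*(g + 3)*(g + 3)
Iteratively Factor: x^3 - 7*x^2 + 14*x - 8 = (x - 1)*(x^2 - 6*x + 8) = (x - 2)*(x - 1)*(x - 4)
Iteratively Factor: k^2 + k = (k + 1)*(k)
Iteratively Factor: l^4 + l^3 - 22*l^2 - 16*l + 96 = (l + 4)*(l^3 - 3*l^2 - 10*l + 24) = (l - 2)*(l + 4)*(l^2 - l - 12) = (l - 4)*(l - 2)*(l + 4)*(l + 3)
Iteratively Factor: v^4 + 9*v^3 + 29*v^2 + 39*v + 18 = (v + 3)*(v^3 + 6*v^2 + 11*v + 6) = (v + 3)^2*(v^2 + 3*v + 2) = (v + 1)*(v + 3)^2*(v + 2)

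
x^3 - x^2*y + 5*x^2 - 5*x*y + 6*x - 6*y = (x + 2)*(x + 3)*(x - y)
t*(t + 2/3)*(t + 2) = t^3 + 8*t^2/3 + 4*t/3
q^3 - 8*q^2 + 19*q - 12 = (q - 4)*(q - 3)*(q - 1)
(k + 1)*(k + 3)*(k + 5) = k^3 + 9*k^2 + 23*k + 15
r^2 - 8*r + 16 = (r - 4)^2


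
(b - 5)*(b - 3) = b^2 - 8*b + 15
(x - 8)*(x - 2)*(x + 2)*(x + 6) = x^4 - 2*x^3 - 52*x^2 + 8*x + 192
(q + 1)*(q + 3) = q^2 + 4*q + 3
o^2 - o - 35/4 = (o - 7/2)*(o + 5/2)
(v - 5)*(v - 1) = v^2 - 6*v + 5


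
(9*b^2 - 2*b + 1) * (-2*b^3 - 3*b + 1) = -18*b^5 + 4*b^4 - 29*b^3 + 15*b^2 - 5*b + 1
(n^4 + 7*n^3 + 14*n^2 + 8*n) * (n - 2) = n^5 + 5*n^4 - 20*n^2 - 16*n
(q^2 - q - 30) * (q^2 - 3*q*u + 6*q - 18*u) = q^4 - 3*q^3*u + 5*q^3 - 15*q^2*u - 36*q^2 + 108*q*u - 180*q + 540*u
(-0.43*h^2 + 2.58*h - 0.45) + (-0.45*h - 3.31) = -0.43*h^2 + 2.13*h - 3.76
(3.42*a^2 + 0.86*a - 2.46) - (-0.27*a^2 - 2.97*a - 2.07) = 3.69*a^2 + 3.83*a - 0.39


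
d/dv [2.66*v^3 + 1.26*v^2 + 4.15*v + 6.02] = 7.98*v^2 + 2.52*v + 4.15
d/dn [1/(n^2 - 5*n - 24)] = (5 - 2*n)/(-n^2 + 5*n + 24)^2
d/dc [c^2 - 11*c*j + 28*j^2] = 2*c - 11*j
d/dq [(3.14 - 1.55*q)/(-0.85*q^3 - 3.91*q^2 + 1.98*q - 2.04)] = (-2.635*q^3 + 1.9465*q^2 + 24.5548*q - 3.0552)/(0.7225*q^6 + 6.647*q^5 + 11.9221*q^4 - 12.0156*q^3 + 19.8732*q^2 - 8.0784*q + 4.1616)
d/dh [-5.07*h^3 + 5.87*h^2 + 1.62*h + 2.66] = -15.21*h^2 + 11.74*h + 1.62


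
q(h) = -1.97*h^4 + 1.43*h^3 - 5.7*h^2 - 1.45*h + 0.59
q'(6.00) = -1617.49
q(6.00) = -2457.55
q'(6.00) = -1617.49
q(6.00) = -2457.55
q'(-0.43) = 4.87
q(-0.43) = -0.02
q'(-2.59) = 193.76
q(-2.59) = -147.38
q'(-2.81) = 239.30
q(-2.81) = -194.90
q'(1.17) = -21.54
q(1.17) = -10.31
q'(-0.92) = 18.81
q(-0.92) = -5.43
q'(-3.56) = 449.03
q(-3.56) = -447.43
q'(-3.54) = 442.24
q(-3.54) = -438.52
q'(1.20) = -22.57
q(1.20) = -10.97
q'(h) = -7.88*h^3 + 4.29*h^2 - 11.4*h - 1.45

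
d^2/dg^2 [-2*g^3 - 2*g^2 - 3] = -12*g - 4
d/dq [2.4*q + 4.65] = 2.40000000000000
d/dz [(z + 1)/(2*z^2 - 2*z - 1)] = (-2*z^2 - 4*z + 1)/(4*z^4 - 8*z^3 + 4*z + 1)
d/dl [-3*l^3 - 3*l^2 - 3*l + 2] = -9*l^2 - 6*l - 3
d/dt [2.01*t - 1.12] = 2.01000000000000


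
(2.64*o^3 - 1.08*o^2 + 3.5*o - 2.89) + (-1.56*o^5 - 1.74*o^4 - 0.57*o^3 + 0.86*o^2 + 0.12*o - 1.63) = -1.56*o^5 - 1.74*o^4 + 2.07*o^3 - 0.22*o^2 + 3.62*o - 4.52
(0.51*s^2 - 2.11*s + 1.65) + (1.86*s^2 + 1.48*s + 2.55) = 2.37*s^2 - 0.63*s + 4.2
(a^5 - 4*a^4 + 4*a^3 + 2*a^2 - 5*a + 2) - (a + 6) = a^5 - 4*a^4 + 4*a^3 + 2*a^2 - 6*a - 4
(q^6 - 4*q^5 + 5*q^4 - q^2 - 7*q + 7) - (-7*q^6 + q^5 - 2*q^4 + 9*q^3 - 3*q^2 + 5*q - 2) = 8*q^6 - 5*q^5 + 7*q^4 - 9*q^3 + 2*q^2 - 12*q + 9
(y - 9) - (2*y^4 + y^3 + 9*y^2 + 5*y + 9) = -2*y^4 - y^3 - 9*y^2 - 4*y - 18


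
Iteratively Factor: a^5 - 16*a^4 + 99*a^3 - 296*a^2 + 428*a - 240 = (a - 2)*(a^4 - 14*a^3 + 71*a^2 - 154*a + 120) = (a - 5)*(a - 2)*(a^3 - 9*a^2 + 26*a - 24) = (a - 5)*(a - 4)*(a - 2)*(a^2 - 5*a + 6) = (a - 5)*(a - 4)*(a - 3)*(a - 2)*(a - 2)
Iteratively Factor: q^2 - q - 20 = (q + 4)*(q - 5)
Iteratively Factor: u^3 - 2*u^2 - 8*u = (u + 2)*(u^2 - 4*u) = (u - 4)*(u + 2)*(u)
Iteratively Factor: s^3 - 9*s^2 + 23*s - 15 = (s - 5)*(s^2 - 4*s + 3) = (s - 5)*(s - 1)*(s - 3)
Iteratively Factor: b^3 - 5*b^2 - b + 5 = (b - 5)*(b^2 - 1) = (b - 5)*(b - 1)*(b + 1)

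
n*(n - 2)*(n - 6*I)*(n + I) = n^4 - 2*n^3 - 5*I*n^3 + 6*n^2 + 10*I*n^2 - 12*n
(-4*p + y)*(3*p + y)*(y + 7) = -12*p^2*y - 84*p^2 - p*y^2 - 7*p*y + y^3 + 7*y^2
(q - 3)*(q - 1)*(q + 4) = q^3 - 13*q + 12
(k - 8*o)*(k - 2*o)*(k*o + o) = k^3*o - 10*k^2*o^2 + k^2*o + 16*k*o^3 - 10*k*o^2 + 16*o^3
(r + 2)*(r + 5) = r^2 + 7*r + 10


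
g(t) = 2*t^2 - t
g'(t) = 4*t - 1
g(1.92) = 5.45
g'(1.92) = 6.68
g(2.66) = 11.49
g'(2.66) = 9.64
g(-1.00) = 3.00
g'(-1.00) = -5.00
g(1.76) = 4.44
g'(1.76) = 6.04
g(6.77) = 84.90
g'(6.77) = 26.08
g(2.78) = 12.68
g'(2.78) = 10.12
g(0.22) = -0.12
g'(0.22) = -0.12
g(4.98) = 44.62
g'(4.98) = 18.92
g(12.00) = 276.00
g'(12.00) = 47.00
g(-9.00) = 171.00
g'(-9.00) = -37.00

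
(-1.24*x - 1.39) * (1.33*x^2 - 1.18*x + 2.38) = -1.6492*x^3 - 0.3855*x^2 - 1.311*x - 3.3082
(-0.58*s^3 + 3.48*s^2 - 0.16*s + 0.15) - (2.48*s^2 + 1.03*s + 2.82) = -0.58*s^3 + 1.0*s^2 - 1.19*s - 2.67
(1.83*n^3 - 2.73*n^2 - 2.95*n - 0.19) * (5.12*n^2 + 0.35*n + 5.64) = 9.3696*n^5 - 13.3371*n^4 - 5.7383*n^3 - 17.4025*n^2 - 16.7045*n - 1.0716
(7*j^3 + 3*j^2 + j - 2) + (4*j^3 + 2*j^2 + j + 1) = 11*j^3 + 5*j^2 + 2*j - 1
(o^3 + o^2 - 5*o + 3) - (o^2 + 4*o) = o^3 - 9*o + 3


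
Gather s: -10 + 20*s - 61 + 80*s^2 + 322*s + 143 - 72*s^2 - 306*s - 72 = 8*s^2 + 36*s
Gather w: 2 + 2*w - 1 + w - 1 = 3*w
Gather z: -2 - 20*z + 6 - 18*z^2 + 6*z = -18*z^2 - 14*z + 4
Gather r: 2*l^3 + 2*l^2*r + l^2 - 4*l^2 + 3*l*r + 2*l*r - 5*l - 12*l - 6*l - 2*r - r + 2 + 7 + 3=2*l^3 - 3*l^2 - 23*l + r*(2*l^2 + 5*l - 3) + 12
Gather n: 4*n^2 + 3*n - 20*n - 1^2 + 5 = 4*n^2 - 17*n + 4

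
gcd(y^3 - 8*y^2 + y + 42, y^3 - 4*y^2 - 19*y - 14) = y^2 - 5*y - 14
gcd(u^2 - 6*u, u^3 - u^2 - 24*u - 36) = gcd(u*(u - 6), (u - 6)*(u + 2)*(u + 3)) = u - 6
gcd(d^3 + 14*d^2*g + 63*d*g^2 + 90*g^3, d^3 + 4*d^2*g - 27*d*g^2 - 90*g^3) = d^2 + 9*d*g + 18*g^2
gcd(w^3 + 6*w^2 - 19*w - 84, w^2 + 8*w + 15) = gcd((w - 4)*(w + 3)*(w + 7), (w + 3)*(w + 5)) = w + 3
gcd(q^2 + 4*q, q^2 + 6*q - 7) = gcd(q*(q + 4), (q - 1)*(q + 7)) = 1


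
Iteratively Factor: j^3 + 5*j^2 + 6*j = (j + 2)*(j^2 + 3*j) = (j + 2)*(j + 3)*(j)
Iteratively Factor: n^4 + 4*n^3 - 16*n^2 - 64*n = (n + 4)*(n^3 - 16*n) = (n - 4)*(n + 4)*(n^2 + 4*n) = (n - 4)*(n + 4)^2*(n)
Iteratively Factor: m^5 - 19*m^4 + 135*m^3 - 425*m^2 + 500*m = (m - 4)*(m^4 - 15*m^3 + 75*m^2 - 125*m) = (m - 5)*(m - 4)*(m^3 - 10*m^2 + 25*m) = m*(m - 5)*(m - 4)*(m^2 - 10*m + 25) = m*(m - 5)^2*(m - 4)*(m - 5)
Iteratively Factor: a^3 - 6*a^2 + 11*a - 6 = (a - 3)*(a^2 - 3*a + 2) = (a - 3)*(a - 2)*(a - 1)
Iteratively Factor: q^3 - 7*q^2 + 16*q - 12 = (q - 2)*(q^2 - 5*q + 6) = (q - 2)^2*(q - 3)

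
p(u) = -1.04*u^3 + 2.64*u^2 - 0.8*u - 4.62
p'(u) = -3.12*u^2 + 5.28*u - 0.8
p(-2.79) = 40.75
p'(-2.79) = -39.82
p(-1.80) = 11.44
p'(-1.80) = -20.41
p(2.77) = -8.68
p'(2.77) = -10.11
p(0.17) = -4.68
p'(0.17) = 0.01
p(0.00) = -4.62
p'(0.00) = -0.80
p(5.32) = -90.75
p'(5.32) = -61.01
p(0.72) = -4.22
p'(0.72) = 1.38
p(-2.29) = 23.55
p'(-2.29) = -29.25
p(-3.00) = 49.62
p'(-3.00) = -44.72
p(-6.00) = 319.86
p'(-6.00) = -144.80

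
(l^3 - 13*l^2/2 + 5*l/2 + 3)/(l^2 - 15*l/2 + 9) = (2*l^2 - l - 1)/(2*l - 3)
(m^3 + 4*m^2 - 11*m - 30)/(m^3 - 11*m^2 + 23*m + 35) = (m^3 + 4*m^2 - 11*m - 30)/(m^3 - 11*m^2 + 23*m + 35)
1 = 1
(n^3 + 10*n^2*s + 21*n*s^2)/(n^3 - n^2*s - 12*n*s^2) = (-n - 7*s)/(-n + 4*s)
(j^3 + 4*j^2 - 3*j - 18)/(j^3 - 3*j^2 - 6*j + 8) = (j^3 + 4*j^2 - 3*j - 18)/(j^3 - 3*j^2 - 6*j + 8)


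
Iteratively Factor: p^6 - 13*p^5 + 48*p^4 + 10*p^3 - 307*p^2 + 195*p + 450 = (p + 1)*(p^5 - 14*p^4 + 62*p^3 - 52*p^2 - 255*p + 450) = (p + 1)*(p + 2)*(p^4 - 16*p^3 + 94*p^2 - 240*p + 225) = (p - 5)*(p + 1)*(p + 2)*(p^3 - 11*p^2 + 39*p - 45) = (p - 5)*(p - 3)*(p + 1)*(p + 2)*(p^2 - 8*p + 15) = (p - 5)*(p - 3)^2*(p + 1)*(p + 2)*(p - 5)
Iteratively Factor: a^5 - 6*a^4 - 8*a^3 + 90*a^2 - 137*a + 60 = (a - 1)*(a^4 - 5*a^3 - 13*a^2 + 77*a - 60) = (a - 1)^2*(a^3 - 4*a^2 - 17*a + 60) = (a - 3)*(a - 1)^2*(a^2 - a - 20) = (a - 3)*(a - 1)^2*(a + 4)*(a - 5)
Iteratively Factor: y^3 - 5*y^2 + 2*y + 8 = (y - 2)*(y^2 - 3*y - 4) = (y - 4)*(y - 2)*(y + 1)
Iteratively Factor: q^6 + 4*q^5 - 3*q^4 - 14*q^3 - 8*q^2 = (q)*(q^5 + 4*q^4 - 3*q^3 - 14*q^2 - 8*q) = q*(q + 1)*(q^4 + 3*q^3 - 6*q^2 - 8*q) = q^2*(q + 1)*(q^3 + 3*q^2 - 6*q - 8) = q^2*(q - 2)*(q + 1)*(q^2 + 5*q + 4) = q^2*(q - 2)*(q + 1)^2*(q + 4)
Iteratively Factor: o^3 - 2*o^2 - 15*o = (o + 3)*(o^2 - 5*o) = o*(o + 3)*(o - 5)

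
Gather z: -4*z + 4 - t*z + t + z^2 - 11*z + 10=t + z^2 + z*(-t - 15) + 14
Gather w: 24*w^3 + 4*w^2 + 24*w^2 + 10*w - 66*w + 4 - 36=24*w^3 + 28*w^2 - 56*w - 32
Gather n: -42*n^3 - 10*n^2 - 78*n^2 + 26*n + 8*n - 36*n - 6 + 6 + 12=-42*n^3 - 88*n^2 - 2*n + 12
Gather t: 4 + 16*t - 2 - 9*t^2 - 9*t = -9*t^2 + 7*t + 2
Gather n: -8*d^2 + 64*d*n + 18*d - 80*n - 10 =-8*d^2 + 18*d + n*(64*d - 80) - 10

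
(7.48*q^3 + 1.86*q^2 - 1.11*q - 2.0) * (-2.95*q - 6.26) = -22.066*q^4 - 52.3118*q^3 - 8.3691*q^2 + 12.8486*q + 12.52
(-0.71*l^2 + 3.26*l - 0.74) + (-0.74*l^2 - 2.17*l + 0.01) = -1.45*l^2 + 1.09*l - 0.73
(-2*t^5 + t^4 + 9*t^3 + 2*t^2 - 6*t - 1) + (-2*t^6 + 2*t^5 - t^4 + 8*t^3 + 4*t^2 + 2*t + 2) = -2*t^6 + 17*t^3 + 6*t^2 - 4*t + 1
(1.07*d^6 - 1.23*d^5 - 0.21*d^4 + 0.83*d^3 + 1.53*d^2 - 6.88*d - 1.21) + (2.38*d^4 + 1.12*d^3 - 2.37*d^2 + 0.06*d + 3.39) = 1.07*d^6 - 1.23*d^5 + 2.17*d^4 + 1.95*d^3 - 0.84*d^2 - 6.82*d + 2.18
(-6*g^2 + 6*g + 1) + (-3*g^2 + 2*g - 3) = -9*g^2 + 8*g - 2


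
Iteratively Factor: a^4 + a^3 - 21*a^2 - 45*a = (a + 3)*(a^3 - 2*a^2 - 15*a) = (a - 5)*(a + 3)*(a^2 + 3*a) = (a - 5)*(a + 3)^2*(a)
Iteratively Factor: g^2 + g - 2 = (g - 1)*(g + 2)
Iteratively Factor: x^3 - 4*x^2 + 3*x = (x)*(x^2 - 4*x + 3) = x*(x - 3)*(x - 1)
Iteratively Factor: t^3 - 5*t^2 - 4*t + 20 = (t - 5)*(t^2 - 4) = (t - 5)*(t + 2)*(t - 2)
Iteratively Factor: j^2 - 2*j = (j - 2)*(j)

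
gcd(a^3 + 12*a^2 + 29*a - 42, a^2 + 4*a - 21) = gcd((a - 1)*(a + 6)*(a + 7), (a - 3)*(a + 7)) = a + 7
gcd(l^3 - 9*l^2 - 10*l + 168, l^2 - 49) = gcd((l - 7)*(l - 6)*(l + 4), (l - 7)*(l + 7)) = l - 7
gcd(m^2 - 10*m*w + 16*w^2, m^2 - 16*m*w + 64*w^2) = -m + 8*w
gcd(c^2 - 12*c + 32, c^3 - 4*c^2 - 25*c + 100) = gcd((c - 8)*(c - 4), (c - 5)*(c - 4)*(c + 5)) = c - 4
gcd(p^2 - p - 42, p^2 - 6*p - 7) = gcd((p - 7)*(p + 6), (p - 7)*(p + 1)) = p - 7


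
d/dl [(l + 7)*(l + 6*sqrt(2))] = 2*l + 7 + 6*sqrt(2)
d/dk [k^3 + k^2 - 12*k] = 3*k^2 + 2*k - 12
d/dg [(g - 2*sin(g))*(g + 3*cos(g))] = -(g - 2*sin(g))*(3*sin(g) - 1) - (g + 3*cos(g))*(2*cos(g) - 1)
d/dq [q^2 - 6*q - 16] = 2*q - 6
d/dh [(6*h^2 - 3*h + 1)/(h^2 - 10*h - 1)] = (-57*h^2 - 14*h + 13)/(h^4 - 20*h^3 + 98*h^2 + 20*h + 1)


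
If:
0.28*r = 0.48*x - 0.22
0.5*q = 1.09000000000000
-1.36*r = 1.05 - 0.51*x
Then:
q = 2.18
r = -0.77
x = 0.01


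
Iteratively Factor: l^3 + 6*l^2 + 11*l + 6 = (l + 2)*(l^2 + 4*l + 3) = (l + 2)*(l + 3)*(l + 1)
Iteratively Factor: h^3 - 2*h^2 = (h)*(h^2 - 2*h) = h*(h - 2)*(h)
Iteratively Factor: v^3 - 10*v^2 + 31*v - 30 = (v - 5)*(v^2 - 5*v + 6) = (v - 5)*(v - 3)*(v - 2)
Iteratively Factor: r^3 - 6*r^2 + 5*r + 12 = (r - 4)*(r^2 - 2*r - 3) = (r - 4)*(r + 1)*(r - 3)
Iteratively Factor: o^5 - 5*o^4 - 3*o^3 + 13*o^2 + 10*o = (o - 5)*(o^4 - 3*o^2 - 2*o) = (o - 5)*(o + 1)*(o^3 - o^2 - 2*o) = (o - 5)*(o + 1)^2*(o^2 - 2*o) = (o - 5)*(o - 2)*(o + 1)^2*(o)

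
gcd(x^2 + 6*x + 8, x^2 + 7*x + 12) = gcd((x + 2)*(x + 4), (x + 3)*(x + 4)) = x + 4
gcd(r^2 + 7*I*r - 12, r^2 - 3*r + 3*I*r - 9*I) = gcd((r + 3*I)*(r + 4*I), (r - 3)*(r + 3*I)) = r + 3*I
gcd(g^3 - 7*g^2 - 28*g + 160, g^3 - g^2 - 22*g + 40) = g^2 + g - 20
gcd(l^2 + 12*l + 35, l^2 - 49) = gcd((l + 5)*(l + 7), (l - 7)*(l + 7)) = l + 7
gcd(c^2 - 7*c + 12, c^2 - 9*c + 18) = c - 3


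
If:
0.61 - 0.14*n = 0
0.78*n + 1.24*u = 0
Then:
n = 4.36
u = -2.74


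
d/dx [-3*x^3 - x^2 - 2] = x*(-9*x - 2)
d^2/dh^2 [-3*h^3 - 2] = -18*h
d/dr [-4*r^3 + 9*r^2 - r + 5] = -12*r^2 + 18*r - 1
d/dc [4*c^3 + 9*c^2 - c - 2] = 12*c^2 + 18*c - 1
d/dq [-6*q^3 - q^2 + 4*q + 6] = -18*q^2 - 2*q + 4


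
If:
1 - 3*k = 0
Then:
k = 1/3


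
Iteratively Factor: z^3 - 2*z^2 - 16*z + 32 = (z - 4)*(z^2 + 2*z - 8) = (z - 4)*(z - 2)*(z + 4)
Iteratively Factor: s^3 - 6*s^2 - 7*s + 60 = (s - 5)*(s^2 - s - 12) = (s - 5)*(s - 4)*(s + 3)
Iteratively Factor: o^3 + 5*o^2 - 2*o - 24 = (o + 4)*(o^2 + o - 6) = (o - 2)*(o + 4)*(o + 3)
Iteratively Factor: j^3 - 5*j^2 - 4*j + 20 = (j - 2)*(j^2 - 3*j - 10) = (j - 2)*(j + 2)*(j - 5)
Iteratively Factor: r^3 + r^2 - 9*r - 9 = (r + 1)*(r^2 - 9) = (r - 3)*(r + 1)*(r + 3)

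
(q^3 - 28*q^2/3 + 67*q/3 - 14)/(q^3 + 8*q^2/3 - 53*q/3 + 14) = (q - 6)/(q + 6)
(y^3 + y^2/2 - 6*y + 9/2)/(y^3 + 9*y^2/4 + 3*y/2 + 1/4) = 2*(2*y^3 + y^2 - 12*y + 9)/(4*y^3 + 9*y^2 + 6*y + 1)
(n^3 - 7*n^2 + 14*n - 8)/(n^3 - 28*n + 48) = (n - 1)/(n + 6)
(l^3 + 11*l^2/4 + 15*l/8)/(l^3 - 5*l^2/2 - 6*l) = (l + 5/4)/(l - 4)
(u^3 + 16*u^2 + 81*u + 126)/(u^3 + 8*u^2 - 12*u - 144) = (u^2 + 10*u + 21)/(u^2 + 2*u - 24)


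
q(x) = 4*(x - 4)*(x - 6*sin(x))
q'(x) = 4*x + 4*(1 - 6*cos(x))*(x - 4) - 24*sin(x)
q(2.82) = -4.36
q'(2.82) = -27.89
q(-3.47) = 161.51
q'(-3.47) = -221.20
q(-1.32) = -95.60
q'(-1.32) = 28.38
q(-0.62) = -52.97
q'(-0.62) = 83.23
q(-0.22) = -18.39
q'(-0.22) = 86.32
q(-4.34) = 331.22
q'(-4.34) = -145.90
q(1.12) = 49.31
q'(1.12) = 1.47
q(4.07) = 2.48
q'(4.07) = 36.78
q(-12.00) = 974.04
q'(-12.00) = 199.16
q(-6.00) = 307.06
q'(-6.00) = 159.73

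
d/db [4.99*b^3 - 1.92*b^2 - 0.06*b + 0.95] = 14.97*b^2 - 3.84*b - 0.06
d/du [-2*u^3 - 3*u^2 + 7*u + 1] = -6*u^2 - 6*u + 7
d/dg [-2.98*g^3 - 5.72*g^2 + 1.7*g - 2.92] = -8.94*g^2 - 11.44*g + 1.7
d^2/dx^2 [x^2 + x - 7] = 2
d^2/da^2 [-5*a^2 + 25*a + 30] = -10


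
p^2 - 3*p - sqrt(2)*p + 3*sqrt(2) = (p - 3)*(p - sqrt(2))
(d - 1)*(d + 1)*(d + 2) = d^3 + 2*d^2 - d - 2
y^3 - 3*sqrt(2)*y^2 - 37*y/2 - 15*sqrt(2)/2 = (y - 5*sqrt(2))*(y + sqrt(2)/2)*(y + 3*sqrt(2)/2)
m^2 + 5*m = m*(m + 5)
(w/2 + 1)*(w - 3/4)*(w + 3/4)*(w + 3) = w^4/2 + 5*w^3/2 + 87*w^2/32 - 45*w/32 - 27/16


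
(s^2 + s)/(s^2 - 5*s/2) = 2*(s + 1)/(2*s - 5)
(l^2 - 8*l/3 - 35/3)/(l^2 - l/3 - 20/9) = 3*(-3*l^2 + 8*l + 35)/(-9*l^2 + 3*l + 20)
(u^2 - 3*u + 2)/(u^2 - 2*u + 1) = (u - 2)/(u - 1)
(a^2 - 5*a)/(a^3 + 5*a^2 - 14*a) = (a - 5)/(a^2 + 5*a - 14)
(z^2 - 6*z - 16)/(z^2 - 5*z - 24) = (z + 2)/(z + 3)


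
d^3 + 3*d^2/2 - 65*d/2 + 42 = (d - 4)*(d - 3/2)*(d + 7)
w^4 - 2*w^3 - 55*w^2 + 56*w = w*(w - 8)*(w - 1)*(w + 7)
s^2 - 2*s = s*(s - 2)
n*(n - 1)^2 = n^3 - 2*n^2 + n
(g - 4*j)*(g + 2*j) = g^2 - 2*g*j - 8*j^2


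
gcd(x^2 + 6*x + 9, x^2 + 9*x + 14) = 1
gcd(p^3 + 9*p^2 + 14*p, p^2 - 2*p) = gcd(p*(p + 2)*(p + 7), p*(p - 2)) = p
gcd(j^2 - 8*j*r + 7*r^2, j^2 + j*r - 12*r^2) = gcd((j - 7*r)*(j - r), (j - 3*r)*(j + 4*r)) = 1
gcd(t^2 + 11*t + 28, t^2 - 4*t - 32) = t + 4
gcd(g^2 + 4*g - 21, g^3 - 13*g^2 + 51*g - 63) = g - 3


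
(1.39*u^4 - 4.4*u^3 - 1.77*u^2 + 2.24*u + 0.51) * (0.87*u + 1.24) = 1.2093*u^5 - 2.1044*u^4 - 6.9959*u^3 - 0.246*u^2 + 3.2213*u + 0.6324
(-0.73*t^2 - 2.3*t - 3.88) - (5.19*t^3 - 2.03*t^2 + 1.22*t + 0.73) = -5.19*t^3 + 1.3*t^2 - 3.52*t - 4.61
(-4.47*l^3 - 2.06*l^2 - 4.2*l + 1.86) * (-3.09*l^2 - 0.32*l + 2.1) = 13.8123*l^5 + 7.7958*l^4 + 4.2502*l^3 - 8.7294*l^2 - 9.4152*l + 3.906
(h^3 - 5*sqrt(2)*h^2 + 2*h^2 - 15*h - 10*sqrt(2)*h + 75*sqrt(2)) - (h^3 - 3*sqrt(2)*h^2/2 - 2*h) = -7*sqrt(2)*h^2/2 + 2*h^2 - 10*sqrt(2)*h - 13*h + 75*sqrt(2)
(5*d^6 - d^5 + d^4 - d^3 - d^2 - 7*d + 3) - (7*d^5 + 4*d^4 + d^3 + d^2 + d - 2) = 5*d^6 - 8*d^5 - 3*d^4 - 2*d^3 - 2*d^2 - 8*d + 5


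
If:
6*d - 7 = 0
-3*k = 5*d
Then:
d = 7/6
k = -35/18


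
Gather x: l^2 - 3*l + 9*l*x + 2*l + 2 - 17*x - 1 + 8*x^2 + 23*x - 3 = l^2 - l + 8*x^2 + x*(9*l + 6) - 2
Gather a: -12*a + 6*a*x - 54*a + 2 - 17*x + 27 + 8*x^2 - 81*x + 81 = a*(6*x - 66) + 8*x^2 - 98*x + 110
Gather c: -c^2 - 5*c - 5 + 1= -c^2 - 5*c - 4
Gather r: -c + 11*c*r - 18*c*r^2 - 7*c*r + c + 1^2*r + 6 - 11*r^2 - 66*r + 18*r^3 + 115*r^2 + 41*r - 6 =18*r^3 + r^2*(104 - 18*c) + r*(4*c - 24)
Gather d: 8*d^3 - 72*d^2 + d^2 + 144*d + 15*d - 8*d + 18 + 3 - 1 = 8*d^3 - 71*d^2 + 151*d + 20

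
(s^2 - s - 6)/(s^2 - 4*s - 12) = (s - 3)/(s - 6)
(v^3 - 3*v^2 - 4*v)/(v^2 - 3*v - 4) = v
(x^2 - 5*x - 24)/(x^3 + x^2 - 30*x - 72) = (x - 8)/(x^2 - 2*x - 24)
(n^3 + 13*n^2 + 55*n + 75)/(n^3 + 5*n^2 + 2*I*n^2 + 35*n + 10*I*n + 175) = (n^2 + 8*n + 15)/(n^2 + 2*I*n + 35)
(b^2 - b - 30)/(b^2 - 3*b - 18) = (b + 5)/(b + 3)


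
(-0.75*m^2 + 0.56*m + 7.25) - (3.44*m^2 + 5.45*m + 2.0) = -4.19*m^2 - 4.89*m + 5.25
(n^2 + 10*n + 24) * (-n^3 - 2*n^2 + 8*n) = -n^5 - 12*n^4 - 36*n^3 + 32*n^2 + 192*n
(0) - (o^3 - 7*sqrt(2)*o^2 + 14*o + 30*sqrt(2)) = -o^3 + 7*sqrt(2)*o^2 - 14*o - 30*sqrt(2)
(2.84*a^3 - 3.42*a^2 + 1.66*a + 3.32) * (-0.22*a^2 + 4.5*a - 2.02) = -0.6248*a^5 + 13.5324*a^4 - 21.492*a^3 + 13.648*a^2 + 11.5868*a - 6.7064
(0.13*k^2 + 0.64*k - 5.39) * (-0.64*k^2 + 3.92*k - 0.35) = -0.0832*k^4 + 0.1*k^3 + 5.9129*k^2 - 21.3528*k + 1.8865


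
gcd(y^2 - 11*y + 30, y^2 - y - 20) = y - 5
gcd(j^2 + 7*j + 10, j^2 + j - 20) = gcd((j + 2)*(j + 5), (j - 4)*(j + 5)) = j + 5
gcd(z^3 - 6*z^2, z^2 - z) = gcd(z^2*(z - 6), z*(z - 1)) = z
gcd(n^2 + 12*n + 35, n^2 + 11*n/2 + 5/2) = n + 5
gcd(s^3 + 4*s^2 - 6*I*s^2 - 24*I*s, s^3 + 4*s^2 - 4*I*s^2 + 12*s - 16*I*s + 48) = s^2 + s*(4 - 6*I) - 24*I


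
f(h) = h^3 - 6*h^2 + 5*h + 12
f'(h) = 3*h^2 - 12*h + 5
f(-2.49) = -53.09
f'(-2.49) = 53.48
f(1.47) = 9.56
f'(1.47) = -6.16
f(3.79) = -0.79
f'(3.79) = 2.61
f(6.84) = 85.50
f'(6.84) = 63.28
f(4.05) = 0.27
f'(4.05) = 5.61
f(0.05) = 12.24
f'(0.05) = 4.41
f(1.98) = 6.14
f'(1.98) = -7.00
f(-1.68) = -18.08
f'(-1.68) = 33.63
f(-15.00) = -4788.00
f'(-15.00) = 860.00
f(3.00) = 0.00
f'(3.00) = -4.00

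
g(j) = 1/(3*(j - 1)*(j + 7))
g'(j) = -1/(3*(j - 1)*(j + 7)^2) - 1/(3*(j - 1)^2*(j + 7))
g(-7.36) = 0.11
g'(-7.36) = 0.32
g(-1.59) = -0.02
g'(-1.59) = -0.00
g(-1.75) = -0.02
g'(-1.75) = -0.00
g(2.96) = 0.02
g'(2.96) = -0.01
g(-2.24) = -0.02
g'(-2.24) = -0.00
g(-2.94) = -0.02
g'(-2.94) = -0.00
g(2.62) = 0.02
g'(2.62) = -0.02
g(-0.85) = -0.03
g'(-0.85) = -0.01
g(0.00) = -0.05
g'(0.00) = -0.04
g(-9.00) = 0.02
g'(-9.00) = 0.01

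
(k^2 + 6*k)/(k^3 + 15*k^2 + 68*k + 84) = k/(k^2 + 9*k + 14)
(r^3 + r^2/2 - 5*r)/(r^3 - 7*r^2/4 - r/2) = 2*(2*r + 5)/(4*r + 1)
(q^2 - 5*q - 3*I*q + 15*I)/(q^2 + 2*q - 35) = (q - 3*I)/(q + 7)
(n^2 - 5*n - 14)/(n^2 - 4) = (n - 7)/(n - 2)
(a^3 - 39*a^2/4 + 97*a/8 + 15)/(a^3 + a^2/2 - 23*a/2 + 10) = (a^2 - 29*a/4 - 6)/(a^2 + 3*a - 4)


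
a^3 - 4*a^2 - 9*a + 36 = (a - 4)*(a - 3)*(a + 3)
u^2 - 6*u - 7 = (u - 7)*(u + 1)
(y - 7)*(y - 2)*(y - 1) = y^3 - 10*y^2 + 23*y - 14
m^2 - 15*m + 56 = (m - 8)*(m - 7)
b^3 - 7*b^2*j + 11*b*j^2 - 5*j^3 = (b - 5*j)*(b - j)^2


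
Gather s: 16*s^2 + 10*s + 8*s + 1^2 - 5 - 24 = 16*s^2 + 18*s - 28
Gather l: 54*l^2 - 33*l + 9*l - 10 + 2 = 54*l^2 - 24*l - 8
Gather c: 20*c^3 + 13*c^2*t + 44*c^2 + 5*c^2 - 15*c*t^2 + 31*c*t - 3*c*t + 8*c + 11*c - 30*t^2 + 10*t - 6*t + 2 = 20*c^3 + c^2*(13*t + 49) + c*(-15*t^2 + 28*t + 19) - 30*t^2 + 4*t + 2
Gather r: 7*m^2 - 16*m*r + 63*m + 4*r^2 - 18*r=7*m^2 + 63*m + 4*r^2 + r*(-16*m - 18)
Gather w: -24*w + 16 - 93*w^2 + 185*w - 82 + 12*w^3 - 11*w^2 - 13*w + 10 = 12*w^3 - 104*w^2 + 148*w - 56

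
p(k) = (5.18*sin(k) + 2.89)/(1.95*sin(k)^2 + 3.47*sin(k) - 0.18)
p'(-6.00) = -16.13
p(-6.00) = 4.61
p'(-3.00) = 23.81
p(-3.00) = -3.42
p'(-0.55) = -3.13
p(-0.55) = -0.12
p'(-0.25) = -10.08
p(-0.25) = -1.75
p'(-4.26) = 0.63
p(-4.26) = 1.67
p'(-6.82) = -3.23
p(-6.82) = -0.17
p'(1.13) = -0.61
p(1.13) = 1.66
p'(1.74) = 0.20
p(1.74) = 1.56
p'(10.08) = 2.52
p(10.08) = 0.17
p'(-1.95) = 1.15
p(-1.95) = 1.12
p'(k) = (-3.9*sin(k)*cos(k) - 3.47*cos(k))*(5.18*sin(k) + 2.89)/(1.95*sin(k)^2 + 3.47*sin(k) - 0.18)^2 + 5.18*cos(k)/(1.95*sin(k)^2 + 3.47*sin(k) - 0.18) = (-11.271*sin(k) + 5.0505*cos(2*k) - 16.0112)*cos(k)/(1.95*sin(k)^2 + 3.47*sin(k) - 0.18)^2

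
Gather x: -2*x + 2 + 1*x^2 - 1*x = x^2 - 3*x + 2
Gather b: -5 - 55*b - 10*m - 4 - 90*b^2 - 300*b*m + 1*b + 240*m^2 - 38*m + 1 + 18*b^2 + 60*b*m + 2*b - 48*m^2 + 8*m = -72*b^2 + b*(-240*m - 52) + 192*m^2 - 40*m - 8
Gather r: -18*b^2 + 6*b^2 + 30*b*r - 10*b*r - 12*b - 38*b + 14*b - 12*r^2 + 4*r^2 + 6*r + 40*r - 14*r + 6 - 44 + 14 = -12*b^2 - 36*b - 8*r^2 + r*(20*b + 32) - 24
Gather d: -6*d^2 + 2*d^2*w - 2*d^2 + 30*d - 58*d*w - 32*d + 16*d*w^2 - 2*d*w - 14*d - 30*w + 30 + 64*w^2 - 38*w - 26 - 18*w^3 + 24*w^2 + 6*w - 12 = d^2*(2*w - 8) + d*(16*w^2 - 60*w - 16) - 18*w^3 + 88*w^2 - 62*w - 8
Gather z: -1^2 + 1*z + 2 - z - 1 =0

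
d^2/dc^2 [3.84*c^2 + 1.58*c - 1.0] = 7.68000000000000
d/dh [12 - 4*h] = -4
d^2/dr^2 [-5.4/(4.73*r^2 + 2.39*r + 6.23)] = (241.62732*r^2 + 122.09076*r - 5.4*(9.46*r + 2.39)*(18.92*r + 4.78) + 318.25332)/(4.73*r^2 + 2.39*r + 6.23)^3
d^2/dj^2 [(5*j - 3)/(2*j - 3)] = 36/(2*j - 3)^3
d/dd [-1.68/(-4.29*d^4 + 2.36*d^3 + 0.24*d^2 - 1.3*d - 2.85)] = (-28.8288*d^3 + 11.8944*d^2 + 0.8064*d - 2.184)/(4.29*d^4 - 2.36*d^3 - 0.24*d^2 + 1.3*d + 2.85)^2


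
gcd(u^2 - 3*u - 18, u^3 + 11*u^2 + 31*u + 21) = u + 3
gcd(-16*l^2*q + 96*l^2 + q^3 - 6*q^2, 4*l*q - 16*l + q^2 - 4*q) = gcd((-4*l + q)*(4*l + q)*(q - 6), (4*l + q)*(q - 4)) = 4*l + q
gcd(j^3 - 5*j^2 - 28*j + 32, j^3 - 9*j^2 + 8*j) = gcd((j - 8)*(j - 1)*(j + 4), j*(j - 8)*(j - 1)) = j^2 - 9*j + 8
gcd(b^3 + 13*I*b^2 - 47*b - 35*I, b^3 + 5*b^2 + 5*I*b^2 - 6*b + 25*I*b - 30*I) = b + 5*I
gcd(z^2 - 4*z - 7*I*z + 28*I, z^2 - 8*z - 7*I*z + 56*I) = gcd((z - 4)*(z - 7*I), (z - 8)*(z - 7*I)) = z - 7*I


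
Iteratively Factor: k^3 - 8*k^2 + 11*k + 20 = (k - 4)*(k^2 - 4*k - 5) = (k - 4)*(k + 1)*(k - 5)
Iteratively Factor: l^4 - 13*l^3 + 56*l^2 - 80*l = (l - 4)*(l^3 - 9*l^2 + 20*l) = (l - 5)*(l - 4)*(l^2 - 4*l) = l*(l - 5)*(l - 4)*(l - 4)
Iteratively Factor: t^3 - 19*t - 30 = (t + 3)*(t^2 - 3*t - 10) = (t + 2)*(t + 3)*(t - 5)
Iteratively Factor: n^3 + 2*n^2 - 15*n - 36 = (n - 4)*(n^2 + 6*n + 9) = (n - 4)*(n + 3)*(n + 3)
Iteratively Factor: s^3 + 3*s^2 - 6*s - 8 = (s + 4)*(s^2 - s - 2) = (s + 1)*(s + 4)*(s - 2)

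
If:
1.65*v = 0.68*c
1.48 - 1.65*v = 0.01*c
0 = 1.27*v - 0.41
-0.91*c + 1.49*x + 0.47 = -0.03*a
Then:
No Solution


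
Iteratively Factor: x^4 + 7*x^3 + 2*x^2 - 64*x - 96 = (x + 4)*(x^3 + 3*x^2 - 10*x - 24) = (x + 4)^2*(x^2 - x - 6) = (x - 3)*(x + 4)^2*(x + 2)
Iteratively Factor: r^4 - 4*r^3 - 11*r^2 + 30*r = (r + 3)*(r^3 - 7*r^2 + 10*r) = r*(r + 3)*(r^2 - 7*r + 10) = r*(r - 5)*(r + 3)*(r - 2)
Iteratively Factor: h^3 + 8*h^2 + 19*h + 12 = (h + 4)*(h^2 + 4*h + 3) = (h + 3)*(h + 4)*(h + 1)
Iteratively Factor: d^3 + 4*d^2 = (d + 4)*(d^2) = d*(d + 4)*(d)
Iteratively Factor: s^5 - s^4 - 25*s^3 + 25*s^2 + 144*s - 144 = (s + 4)*(s^4 - 5*s^3 - 5*s^2 + 45*s - 36) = (s - 4)*(s + 4)*(s^3 - s^2 - 9*s + 9) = (s - 4)*(s - 3)*(s + 4)*(s^2 + 2*s - 3) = (s - 4)*(s - 3)*(s + 3)*(s + 4)*(s - 1)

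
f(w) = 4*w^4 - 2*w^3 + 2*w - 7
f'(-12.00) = -28510.00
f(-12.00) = 86369.00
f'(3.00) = 380.00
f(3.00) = 269.00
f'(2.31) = 167.21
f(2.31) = 86.86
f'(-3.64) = -849.15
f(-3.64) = 784.38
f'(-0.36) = 0.48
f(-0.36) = -7.56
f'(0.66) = 3.99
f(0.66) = -5.50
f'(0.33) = 1.92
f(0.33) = -6.36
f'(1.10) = 16.04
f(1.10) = -1.61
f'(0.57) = 3.01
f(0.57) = -5.81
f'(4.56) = 1394.34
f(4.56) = 1541.98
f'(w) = 16*w^3 - 6*w^2 + 2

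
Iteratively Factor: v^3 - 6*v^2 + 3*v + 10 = (v + 1)*(v^2 - 7*v + 10) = (v - 5)*(v + 1)*(v - 2)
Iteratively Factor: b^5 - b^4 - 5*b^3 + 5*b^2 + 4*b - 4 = (b - 2)*(b^4 + b^3 - 3*b^2 - b + 2) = (b - 2)*(b + 1)*(b^3 - 3*b + 2) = (b - 2)*(b + 1)*(b + 2)*(b^2 - 2*b + 1) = (b - 2)*(b - 1)*(b + 1)*(b + 2)*(b - 1)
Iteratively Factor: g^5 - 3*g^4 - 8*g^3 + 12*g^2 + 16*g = (g + 2)*(g^4 - 5*g^3 + 2*g^2 + 8*g) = (g + 1)*(g + 2)*(g^3 - 6*g^2 + 8*g) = (g - 2)*(g + 1)*(g + 2)*(g^2 - 4*g) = (g - 4)*(g - 2)*(g + 1)*(g + 2)*(g)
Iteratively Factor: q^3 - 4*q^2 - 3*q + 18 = (q + 2)*(q^2 - 6*q + 9) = (q - 3)*(q + 2)*(q - 3)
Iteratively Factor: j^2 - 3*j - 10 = (j - 5)*(j + 2)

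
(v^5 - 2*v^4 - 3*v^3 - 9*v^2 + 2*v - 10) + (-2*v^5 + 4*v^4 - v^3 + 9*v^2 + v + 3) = -v^5 + 2*v^4 - 4*v^3 + 3*v - 7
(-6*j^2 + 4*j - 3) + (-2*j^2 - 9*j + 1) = -8*j^2 - 5*j - 2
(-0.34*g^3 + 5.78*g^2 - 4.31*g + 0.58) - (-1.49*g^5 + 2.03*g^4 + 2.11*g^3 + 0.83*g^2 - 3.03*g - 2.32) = 1.49*g^5 - 2.03*g^4 - 2.45*g^3 + 4.95*g^2 - 1.28*g + 2.9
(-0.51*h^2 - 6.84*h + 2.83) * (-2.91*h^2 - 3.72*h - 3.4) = 1.4841*h^4 + 21.8016*h^3 + 18.9435*h^2 + 12.7284*h - 9.622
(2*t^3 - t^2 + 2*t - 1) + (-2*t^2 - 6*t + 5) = 2*t^3 - 3*t^2 - 4*t + 4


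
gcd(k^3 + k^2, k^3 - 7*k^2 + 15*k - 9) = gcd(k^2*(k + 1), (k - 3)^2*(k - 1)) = 1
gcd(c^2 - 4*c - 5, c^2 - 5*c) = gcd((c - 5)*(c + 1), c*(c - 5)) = c - 5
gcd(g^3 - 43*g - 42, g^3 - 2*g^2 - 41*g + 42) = g^2 - g - 42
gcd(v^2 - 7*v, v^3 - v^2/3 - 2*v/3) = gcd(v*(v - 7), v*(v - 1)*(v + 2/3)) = v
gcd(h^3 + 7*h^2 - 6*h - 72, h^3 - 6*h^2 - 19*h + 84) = h^2 + h - 12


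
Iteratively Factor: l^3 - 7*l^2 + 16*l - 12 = (l - 3)*(l^2 - 4*l + 4) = (l - 3)*(l - 2)*(l - 2)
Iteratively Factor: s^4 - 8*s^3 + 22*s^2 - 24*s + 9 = (s - 3)*(s^3 - 5*s^2 + 7*s - 3) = (s - 3)*(s - 1)*(s^2 - 4*s + 3) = (s - 3)^2*(s - 1)*(s - 1)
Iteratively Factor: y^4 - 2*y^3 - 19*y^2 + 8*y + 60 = (y + 3)*(y^3 - 5*y^2 - 4*y + 20) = (y - 5)*(y + 3)*(y^2 - 4) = (y - 5)*(y + 2)*(y + 3)*(y - 2)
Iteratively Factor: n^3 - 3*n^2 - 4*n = (n)*(n^2 - 3*n - 4) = n*(n - 4)*(n + 1)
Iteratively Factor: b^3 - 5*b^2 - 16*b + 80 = (b - 5)*(b^2 - 16) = (b - 5)*(b - 4)*(b + 4)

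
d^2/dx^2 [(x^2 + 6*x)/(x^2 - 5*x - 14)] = 2*(11*x^3 + 42*x^2 + 252*x - 224)/(x^6 - 15*x^5 + 33*x^4 + 295*x^3 - 462*x^2 - 2940*x - 2744)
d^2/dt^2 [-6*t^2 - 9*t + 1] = -12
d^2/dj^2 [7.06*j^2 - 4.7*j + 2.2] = 14.1200000000000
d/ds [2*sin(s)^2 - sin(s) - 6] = (4*sin(s) - 1)*cos(s)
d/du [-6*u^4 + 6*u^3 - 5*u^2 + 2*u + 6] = -24*u^3 + 18*u^2 - 10*u + 2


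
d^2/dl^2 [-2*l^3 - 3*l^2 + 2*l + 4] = -12*l - 6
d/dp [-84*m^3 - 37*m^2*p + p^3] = -37*m^2 + 3*p^2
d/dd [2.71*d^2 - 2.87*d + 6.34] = 5.42*d - 2.87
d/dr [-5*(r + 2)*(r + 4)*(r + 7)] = -15*r^2 - 130*r - 250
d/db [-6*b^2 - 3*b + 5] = -12*b - 3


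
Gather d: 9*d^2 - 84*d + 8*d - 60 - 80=9*d^2 - 76*d - 140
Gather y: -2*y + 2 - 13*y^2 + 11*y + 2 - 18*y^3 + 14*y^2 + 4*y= -18*y^3 + y^2 + 13*y + 4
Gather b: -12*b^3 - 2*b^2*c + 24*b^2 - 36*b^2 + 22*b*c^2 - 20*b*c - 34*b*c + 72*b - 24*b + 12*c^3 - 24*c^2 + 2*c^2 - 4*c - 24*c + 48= -12*b^3 + b^2*(-2*c - 12) + b*(22*c^2 - 54*c + 48) + 12*c^3 - 22*c^2 - 28*c + 48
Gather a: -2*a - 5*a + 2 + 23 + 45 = 70 - 7*a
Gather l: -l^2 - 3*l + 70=-l^2 - 3*l + 70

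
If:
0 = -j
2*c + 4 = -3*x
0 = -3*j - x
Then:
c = -2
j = 0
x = 0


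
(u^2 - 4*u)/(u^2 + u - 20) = u/(u + 5)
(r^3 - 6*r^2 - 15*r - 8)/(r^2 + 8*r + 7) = (r^2 - 7*r - 8)/(r + 7)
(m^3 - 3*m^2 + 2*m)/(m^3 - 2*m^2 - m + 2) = m/(m + 1)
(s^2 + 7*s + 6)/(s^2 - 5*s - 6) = (s + 6)/(s - 6)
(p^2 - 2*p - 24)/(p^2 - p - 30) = (p + 4)/(p + 5)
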